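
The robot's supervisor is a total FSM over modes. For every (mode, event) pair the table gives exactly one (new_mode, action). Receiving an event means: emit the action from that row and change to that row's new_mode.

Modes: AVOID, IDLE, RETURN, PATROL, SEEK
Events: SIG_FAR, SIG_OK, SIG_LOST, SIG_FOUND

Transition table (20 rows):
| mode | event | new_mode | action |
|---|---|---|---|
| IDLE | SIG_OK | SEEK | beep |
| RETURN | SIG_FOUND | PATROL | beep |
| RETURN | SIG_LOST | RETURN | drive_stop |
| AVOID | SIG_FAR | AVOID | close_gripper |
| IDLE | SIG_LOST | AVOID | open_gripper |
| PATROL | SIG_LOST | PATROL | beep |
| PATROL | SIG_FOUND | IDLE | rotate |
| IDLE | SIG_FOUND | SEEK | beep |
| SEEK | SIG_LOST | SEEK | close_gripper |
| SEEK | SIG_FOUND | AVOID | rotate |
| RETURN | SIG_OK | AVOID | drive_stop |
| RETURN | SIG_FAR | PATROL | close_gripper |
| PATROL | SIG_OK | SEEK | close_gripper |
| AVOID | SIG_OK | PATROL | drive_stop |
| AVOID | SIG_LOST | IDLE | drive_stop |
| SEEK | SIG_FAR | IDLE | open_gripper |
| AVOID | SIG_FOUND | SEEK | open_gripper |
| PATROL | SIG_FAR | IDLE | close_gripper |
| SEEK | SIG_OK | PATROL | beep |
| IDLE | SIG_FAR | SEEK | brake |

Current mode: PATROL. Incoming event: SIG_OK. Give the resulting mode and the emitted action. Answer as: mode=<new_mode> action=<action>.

mode=SEEK action=close_gripper

current mode = PATROL; filter table to that mode:
  (PATROL, SIG_LOST) → (PATROL, beep)
  (PATROL, SIG_FOUND) → (IDLE, rotate)
  (PATROL, SIG_OK) → (SEEK, close_gripper)  ← event matches
  (PATROL, SIG_FAR) → (IDLE, close_gripper)
event = SIG_OK selects (SEEK, close_gripper)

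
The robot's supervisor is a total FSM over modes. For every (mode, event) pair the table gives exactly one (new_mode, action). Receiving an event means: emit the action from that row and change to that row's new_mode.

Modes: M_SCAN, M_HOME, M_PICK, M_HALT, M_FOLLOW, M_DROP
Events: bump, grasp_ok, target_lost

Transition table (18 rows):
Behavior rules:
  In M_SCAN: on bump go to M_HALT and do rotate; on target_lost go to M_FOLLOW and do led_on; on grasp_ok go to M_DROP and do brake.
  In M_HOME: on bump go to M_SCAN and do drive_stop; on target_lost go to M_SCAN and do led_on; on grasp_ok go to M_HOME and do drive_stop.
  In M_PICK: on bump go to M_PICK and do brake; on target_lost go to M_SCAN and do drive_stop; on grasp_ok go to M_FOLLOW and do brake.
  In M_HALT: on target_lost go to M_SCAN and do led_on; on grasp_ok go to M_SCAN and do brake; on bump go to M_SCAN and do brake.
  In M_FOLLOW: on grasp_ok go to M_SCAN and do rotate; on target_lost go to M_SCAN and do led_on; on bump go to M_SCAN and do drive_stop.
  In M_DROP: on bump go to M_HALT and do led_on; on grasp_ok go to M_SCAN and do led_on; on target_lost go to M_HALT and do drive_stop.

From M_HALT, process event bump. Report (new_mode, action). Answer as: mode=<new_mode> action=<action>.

mode=M_SCAN action=brake

current mode = M_HALT; filter table to that mode:
  (M_HALT, target_lost) → (M_SCAN, led_on)
  (M_HALT, grasp_ok) → (M_SCAN, brake)
  (M_HALT, bump) → (M_SCAN, brake)  ← event matches
event = bump selects (M_SCAN, brake)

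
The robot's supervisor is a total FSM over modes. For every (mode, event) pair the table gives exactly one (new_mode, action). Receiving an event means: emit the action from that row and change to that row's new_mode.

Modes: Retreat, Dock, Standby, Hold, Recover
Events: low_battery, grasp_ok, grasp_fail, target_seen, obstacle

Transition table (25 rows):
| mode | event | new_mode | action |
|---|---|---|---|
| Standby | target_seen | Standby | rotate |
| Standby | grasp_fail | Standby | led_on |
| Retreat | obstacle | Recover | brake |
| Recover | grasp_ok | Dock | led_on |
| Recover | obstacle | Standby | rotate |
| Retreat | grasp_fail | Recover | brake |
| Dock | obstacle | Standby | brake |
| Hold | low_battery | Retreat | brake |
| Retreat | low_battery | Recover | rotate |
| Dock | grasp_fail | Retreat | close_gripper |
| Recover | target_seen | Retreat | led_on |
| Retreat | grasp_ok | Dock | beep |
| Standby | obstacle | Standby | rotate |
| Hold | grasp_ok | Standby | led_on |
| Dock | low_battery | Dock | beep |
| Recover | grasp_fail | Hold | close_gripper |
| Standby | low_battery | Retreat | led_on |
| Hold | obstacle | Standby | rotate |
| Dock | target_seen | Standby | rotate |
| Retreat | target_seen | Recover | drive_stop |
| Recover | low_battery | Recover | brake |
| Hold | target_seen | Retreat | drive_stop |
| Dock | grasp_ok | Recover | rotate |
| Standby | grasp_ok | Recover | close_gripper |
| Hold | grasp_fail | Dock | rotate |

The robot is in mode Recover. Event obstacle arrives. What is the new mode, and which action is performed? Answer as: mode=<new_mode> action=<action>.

current mode = Recover; filter table to that mode:
  (Recover, grasp_ok) → (Dock, led_on)
  (Recover, obstacle) → (Standby, rotate)  ← event matches
  (Recover, target_seen) → (Retreat, led_on)
  (Recover, grasp_fail) → (Hold, close_gripper)
  (Recover, low_battery) → (Recover, brake)
event = obstacle selects (Standby, rotate)

mode=Standby action=rotate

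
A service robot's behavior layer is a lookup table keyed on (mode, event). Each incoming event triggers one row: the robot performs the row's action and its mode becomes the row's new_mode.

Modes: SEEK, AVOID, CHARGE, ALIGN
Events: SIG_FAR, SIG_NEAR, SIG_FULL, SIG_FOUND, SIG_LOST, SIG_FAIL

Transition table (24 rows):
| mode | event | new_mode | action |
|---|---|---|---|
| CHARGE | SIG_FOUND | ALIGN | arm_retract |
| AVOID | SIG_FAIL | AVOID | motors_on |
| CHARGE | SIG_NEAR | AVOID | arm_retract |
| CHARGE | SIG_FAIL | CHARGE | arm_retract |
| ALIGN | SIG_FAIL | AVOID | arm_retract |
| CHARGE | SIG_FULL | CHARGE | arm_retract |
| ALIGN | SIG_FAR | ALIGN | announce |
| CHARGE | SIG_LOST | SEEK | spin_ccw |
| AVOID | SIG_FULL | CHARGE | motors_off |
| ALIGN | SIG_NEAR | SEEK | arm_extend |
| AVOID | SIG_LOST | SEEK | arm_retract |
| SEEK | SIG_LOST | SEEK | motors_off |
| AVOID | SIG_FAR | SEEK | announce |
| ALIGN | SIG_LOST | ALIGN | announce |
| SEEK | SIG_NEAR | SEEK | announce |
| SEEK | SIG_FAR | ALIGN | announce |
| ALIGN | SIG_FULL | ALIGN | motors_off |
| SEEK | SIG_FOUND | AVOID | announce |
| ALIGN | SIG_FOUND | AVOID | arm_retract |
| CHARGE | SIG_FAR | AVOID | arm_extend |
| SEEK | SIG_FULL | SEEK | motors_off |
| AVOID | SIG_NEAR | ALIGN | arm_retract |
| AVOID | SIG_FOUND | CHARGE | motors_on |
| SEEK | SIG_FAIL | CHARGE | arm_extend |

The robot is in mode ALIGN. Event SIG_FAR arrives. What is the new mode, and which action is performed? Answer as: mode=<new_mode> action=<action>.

mode=ALIGN action=announce

current mode = ALIGN; filter table to that mode:
  (ALIGN, SIG_FAIL) → (AVOID, arm_retract)
  (ALIGN, SIG_FAR) → (ALIGN, announce)  ← event matches
  (ALIGN, SIG_NEAR) → (SEEK, arm_extend)
  (ALIGN, SIG_LOST) → (ALIGN, announce)
  (ALIGN, SIG_FULL) → (ALIGN, motors_off)
  (ALIGN, SIG_FOUND) → (AVOID, arm_retract)
event = SIG_FAR selects (ALIGN, announce)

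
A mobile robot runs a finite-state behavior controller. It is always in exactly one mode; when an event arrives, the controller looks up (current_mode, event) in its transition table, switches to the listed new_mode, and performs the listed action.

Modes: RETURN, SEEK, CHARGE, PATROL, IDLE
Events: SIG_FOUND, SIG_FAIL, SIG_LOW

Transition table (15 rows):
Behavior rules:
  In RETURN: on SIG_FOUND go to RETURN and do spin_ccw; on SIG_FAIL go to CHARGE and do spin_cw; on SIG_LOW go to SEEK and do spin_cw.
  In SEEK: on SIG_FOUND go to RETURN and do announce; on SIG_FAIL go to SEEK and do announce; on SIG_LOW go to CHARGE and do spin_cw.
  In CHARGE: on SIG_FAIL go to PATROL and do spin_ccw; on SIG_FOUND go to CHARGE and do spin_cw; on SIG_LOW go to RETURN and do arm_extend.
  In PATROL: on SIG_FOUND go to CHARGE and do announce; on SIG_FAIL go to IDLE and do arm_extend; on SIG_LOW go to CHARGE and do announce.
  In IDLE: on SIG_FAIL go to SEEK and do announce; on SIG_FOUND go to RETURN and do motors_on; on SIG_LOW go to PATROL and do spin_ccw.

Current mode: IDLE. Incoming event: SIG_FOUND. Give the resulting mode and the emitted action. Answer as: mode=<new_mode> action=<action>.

mode=RETURN action=motors_on

current mode = IDLE; filter table to that mode:
  (IDLE, SIG_FAIL) → (SEEK, announce)
  (IDLE, SIG_FOUND) → (RETURN, motors_on)  ← event matches
  (IDLE, SIG_LOW) → (PATROL, spin_ccw)
event = SIG_FOUND selects (RETURN, motors_on)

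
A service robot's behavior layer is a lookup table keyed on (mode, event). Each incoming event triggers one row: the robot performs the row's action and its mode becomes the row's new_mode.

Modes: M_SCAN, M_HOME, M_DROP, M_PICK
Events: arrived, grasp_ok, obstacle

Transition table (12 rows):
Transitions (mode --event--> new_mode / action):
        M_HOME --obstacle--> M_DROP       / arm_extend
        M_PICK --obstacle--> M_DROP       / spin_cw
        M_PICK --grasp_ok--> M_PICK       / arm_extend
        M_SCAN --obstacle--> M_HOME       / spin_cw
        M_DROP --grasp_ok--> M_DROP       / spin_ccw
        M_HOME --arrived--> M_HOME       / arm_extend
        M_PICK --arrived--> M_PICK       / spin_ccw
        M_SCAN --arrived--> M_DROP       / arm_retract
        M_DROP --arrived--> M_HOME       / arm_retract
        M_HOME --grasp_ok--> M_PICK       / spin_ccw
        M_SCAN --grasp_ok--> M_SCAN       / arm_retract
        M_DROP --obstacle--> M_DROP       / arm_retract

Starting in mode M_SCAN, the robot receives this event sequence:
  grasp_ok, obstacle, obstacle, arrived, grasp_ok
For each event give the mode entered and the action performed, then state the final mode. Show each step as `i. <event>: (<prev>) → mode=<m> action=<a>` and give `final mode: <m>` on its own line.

1. grasp_ok: (M_SCAN) → mode=M_SCAN action=arm_retract
2. obstacle: (M_SCAN) → mode=M_HOME action=spin_cw
3. obstacle: (M_HOME) → mode=M_DROP action=arm_extend
4. arrived: (M_DROP) → mode=M_HOME action=arm_retract
5. grasp_ok: (M_HOME) → mode=M_PICK action=spin_ccw

final mode: M_PICK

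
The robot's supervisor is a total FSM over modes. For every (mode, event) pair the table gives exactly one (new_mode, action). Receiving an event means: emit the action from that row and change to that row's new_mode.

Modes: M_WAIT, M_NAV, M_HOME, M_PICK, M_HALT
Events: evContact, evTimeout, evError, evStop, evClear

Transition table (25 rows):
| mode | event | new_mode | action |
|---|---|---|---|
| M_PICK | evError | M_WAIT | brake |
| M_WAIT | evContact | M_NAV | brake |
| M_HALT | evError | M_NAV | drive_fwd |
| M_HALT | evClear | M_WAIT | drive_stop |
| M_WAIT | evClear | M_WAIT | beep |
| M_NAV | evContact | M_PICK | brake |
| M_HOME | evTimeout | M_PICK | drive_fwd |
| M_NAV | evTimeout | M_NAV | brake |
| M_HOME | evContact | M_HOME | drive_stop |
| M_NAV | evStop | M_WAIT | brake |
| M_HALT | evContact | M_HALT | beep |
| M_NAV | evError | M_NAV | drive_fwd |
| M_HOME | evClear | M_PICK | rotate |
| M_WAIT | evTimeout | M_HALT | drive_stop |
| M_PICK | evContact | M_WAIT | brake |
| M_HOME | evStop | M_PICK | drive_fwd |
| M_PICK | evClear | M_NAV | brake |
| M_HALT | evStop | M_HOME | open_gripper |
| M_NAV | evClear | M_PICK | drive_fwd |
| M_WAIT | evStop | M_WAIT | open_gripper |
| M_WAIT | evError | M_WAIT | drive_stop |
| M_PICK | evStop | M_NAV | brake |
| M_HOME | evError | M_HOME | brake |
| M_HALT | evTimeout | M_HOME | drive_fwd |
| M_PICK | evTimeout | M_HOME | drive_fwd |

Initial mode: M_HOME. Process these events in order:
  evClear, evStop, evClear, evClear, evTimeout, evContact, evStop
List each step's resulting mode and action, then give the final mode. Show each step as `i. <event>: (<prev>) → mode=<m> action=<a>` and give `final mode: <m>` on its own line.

final mode: M_NAV

1. evClear: (M_HOME) → mode=M_PICK action=rotate
2. evStop: (M_PICK) → mode=M_NAV action=brake
3. evClear: (M_NAV) → mode=M_PICK action=drive_fwd
4. evClear: (M_PICK) → mode=M_NAV action=brake
5. evTimeout: (M_NAV) → mode=M_NAV action=brake
6. evContact: (M_NAV) → mode=M_PICK action=brake
7. evStop: (M_PICK) → mode=M_NAV action=brake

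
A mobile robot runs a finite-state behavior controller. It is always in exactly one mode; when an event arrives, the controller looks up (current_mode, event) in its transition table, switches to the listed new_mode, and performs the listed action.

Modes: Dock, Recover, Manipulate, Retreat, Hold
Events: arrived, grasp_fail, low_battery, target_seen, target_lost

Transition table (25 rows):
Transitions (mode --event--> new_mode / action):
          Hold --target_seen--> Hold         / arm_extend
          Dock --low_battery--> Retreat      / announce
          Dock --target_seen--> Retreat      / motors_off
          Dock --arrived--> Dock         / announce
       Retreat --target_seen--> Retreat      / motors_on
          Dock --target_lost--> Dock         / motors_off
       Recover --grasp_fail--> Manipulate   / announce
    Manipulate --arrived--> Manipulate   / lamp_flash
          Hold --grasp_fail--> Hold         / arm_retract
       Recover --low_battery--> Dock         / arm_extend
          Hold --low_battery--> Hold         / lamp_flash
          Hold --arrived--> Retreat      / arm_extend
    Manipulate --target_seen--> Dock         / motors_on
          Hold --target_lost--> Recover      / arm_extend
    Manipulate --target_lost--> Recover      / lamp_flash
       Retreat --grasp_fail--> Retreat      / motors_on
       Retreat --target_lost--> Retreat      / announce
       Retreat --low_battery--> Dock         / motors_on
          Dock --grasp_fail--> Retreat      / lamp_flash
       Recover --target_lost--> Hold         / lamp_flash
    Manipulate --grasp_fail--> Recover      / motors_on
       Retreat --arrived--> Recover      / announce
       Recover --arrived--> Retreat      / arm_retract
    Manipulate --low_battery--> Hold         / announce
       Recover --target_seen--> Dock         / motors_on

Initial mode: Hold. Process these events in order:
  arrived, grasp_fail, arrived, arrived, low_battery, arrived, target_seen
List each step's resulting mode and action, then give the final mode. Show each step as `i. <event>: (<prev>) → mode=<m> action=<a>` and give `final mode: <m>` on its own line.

final mode: Retreat

1. arrived: (Hold) → mode=Retreat action=arm_extend
2. grasp_fail: (Retreat) → mode=Retreat action=motors_on
3. arrived: (Retreat) → mode=Recover action=announce
4. arrived: (Recover) → mode=Retreat action=arm_retract
5. low_battery: (Retreat) → mode=Dock action=motors_on
6. arrived: (Dock) → mode=Dock action=announce
7. target_seen: (Dock) → mode=Retreat action=motors_off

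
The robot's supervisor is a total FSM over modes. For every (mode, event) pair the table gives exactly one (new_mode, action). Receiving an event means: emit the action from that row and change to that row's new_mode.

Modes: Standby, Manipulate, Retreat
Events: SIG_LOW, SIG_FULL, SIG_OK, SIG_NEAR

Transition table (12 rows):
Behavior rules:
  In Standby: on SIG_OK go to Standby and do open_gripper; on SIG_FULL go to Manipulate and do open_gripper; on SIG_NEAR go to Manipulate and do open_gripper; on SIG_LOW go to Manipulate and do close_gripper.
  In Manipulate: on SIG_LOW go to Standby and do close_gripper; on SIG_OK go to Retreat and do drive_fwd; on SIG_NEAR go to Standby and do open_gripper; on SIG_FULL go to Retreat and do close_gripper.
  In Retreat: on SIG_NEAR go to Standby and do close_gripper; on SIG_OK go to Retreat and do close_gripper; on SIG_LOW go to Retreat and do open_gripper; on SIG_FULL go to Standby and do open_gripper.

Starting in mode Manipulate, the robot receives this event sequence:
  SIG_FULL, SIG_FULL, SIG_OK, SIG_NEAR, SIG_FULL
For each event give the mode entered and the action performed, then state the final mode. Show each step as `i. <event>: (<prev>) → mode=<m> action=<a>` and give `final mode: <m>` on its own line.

1. SIG_FULL: (Manipulate) → mode=Retreat action=close_gripper
2. SIG_FULL: (Retreat) → mode=Standby action=open_gripper
3. SIG_OK: (Standby) → mode=Standby action=open_gripper
4. SIG_NEAR: (Standby) → mode=Manipulate action=open_gripper
5. SIG_FULL: (Manipulate) → mode=Retreat action=close_gripper

final mode: Retreat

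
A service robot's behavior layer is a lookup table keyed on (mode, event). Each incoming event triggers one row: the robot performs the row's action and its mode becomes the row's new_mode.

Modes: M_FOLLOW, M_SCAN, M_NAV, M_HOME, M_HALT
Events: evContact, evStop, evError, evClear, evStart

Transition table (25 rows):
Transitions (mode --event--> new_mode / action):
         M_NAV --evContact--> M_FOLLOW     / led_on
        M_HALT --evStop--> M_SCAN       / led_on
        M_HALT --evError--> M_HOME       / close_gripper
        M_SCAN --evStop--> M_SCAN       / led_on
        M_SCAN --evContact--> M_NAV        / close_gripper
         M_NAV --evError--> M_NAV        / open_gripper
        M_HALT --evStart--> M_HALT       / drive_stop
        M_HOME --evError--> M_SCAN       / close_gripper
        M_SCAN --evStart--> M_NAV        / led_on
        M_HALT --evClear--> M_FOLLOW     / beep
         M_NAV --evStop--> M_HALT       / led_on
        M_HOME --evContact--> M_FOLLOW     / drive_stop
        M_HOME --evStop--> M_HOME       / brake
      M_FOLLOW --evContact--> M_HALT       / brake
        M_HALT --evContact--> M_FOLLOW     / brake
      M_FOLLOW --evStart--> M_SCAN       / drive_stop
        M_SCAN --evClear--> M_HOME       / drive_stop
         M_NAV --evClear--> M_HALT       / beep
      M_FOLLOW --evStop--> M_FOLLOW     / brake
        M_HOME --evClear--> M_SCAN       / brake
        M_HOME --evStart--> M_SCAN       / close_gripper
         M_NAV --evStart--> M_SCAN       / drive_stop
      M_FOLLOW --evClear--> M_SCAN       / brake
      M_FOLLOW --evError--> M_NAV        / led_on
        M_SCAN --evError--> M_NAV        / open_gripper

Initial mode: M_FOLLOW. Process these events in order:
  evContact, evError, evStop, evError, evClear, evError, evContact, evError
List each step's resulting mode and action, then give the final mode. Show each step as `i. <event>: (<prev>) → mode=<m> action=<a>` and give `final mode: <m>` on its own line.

1. evContact: (M_FOLLOW) → mode=M_HALT action=brake
2. evError: (M_HALT) → mode=M_HOME action=close_gripper
3. evStop: (M_HOME) → mode=M_HOME action=brake
4. evError: (M_HOME) → mode=M_SCAN action=close_gripper
5. evClear: (M_SCAN) → mode=M_HOME action=drive_stop
6. evError: (M_HOME) → mode=M_SCAN action=close_gripper
7. evContact: (M_SCAN) → mode=M_NAV action=close_gripper
8. evError: (M_NAV) → mode=M_NAV action=open_gripper

final mode: M_NAV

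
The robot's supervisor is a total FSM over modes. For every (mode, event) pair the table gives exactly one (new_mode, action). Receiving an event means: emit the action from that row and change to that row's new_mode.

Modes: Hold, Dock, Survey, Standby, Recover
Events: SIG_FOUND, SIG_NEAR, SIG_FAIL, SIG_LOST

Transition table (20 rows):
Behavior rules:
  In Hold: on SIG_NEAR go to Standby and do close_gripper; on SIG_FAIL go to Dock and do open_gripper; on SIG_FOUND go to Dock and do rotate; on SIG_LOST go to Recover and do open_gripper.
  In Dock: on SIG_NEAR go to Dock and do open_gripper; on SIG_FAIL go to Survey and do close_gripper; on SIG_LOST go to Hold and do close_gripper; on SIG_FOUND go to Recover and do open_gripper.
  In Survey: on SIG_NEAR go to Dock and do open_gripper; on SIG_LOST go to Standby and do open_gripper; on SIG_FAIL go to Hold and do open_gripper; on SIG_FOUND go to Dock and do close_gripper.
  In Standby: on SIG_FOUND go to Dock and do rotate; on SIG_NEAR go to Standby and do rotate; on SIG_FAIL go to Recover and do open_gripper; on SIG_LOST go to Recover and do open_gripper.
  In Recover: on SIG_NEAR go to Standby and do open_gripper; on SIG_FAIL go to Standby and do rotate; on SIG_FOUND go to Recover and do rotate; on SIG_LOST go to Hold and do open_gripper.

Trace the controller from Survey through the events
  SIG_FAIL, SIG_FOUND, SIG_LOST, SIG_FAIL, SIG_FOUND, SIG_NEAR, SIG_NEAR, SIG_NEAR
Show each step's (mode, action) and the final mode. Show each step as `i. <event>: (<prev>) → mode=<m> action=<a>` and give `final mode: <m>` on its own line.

final mode: Standby

1. SIG_FAIL: (Survey) → mode=Hold action=open_gripper
2. SIG_FOUND: (Hold) → mode=Dock action=rotate
3. SIG_LOST: (Dock) → mode=Hold action=close_gripper
4. SIG_FAIL: (Hold) → mode=Dock action=open_gripper
5. SIG_FOUND: (Dock) → mode=Recover action=open_gripper
6. SIG_NEAR: (Recover) → mode=Standby action=open_gripper
7. SIG_NEAR: (Standby) → mode=Standby action=rotate
8. SIG_NEAR: (Standby) → mode=Standby action=rotate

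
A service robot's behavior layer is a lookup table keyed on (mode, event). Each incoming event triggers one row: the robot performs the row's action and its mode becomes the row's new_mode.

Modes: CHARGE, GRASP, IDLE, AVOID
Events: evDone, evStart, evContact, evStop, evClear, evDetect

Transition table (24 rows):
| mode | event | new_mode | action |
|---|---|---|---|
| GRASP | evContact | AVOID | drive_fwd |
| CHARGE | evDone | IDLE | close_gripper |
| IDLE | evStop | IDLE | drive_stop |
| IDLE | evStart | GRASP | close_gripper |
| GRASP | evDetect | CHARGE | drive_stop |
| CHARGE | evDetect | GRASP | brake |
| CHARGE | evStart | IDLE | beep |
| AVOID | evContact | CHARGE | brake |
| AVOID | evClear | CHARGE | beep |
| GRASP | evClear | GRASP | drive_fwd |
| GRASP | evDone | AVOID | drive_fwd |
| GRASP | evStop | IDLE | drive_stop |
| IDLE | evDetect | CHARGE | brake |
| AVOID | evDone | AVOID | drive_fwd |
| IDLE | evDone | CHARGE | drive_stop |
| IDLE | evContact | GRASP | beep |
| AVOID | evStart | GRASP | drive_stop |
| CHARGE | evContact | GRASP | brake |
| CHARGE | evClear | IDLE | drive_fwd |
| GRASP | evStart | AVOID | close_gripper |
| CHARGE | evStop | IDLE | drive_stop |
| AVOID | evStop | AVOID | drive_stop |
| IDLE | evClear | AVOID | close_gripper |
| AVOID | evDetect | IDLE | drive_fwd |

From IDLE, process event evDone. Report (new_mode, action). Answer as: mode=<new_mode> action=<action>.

current mode = IDLE; filter table to that mode:
  (IDLE, evStop) → (IDLE, drive_stop)
  (IDLE, evStart) → (GRASP, close_gripper)
  (IDLE, evDetect) → (CHARGE, brake)
  (IDLE, evDone) → (CHARGE, drive_stop)  ← event matches
  (IDLE, evContact) → (GRASP, beep)
  (IDLE, evClear) → (AVOID, close_gripper)
event = evDone selects (CHARGE, drive_stop)

mode=CHARGE action=drive_stop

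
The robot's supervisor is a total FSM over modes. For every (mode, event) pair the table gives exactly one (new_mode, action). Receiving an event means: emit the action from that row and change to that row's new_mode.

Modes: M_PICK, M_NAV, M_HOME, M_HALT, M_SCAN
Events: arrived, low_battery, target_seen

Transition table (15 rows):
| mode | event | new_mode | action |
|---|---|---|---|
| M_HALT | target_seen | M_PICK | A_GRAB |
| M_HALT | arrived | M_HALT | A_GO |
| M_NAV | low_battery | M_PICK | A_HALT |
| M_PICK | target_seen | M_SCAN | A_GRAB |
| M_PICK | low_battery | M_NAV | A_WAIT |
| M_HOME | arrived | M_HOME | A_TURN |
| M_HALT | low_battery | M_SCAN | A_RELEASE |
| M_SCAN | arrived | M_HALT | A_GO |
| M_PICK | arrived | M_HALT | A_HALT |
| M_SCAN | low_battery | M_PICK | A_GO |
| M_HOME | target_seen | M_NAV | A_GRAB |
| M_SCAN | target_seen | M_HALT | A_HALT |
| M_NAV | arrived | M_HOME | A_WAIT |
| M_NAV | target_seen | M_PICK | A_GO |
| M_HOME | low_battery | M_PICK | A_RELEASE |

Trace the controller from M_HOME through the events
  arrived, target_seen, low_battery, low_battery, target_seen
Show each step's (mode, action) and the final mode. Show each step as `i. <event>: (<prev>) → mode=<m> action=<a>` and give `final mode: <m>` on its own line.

1. arrived: (M_HOME) → mode=M_HOME action=A_TURN
2. target_seen: (M_HOME) → mode=M_NAV action=A_GRAB
3. low_battery: (M_NAV) → mode=M_PICK action=A_HALT
4. low_battery: (M_PICK) → mode=M_NAV action=A_WAIT
5. target_seen: (M_NAV) → mode=M_PICK action=A_GO

final mode: M_PICK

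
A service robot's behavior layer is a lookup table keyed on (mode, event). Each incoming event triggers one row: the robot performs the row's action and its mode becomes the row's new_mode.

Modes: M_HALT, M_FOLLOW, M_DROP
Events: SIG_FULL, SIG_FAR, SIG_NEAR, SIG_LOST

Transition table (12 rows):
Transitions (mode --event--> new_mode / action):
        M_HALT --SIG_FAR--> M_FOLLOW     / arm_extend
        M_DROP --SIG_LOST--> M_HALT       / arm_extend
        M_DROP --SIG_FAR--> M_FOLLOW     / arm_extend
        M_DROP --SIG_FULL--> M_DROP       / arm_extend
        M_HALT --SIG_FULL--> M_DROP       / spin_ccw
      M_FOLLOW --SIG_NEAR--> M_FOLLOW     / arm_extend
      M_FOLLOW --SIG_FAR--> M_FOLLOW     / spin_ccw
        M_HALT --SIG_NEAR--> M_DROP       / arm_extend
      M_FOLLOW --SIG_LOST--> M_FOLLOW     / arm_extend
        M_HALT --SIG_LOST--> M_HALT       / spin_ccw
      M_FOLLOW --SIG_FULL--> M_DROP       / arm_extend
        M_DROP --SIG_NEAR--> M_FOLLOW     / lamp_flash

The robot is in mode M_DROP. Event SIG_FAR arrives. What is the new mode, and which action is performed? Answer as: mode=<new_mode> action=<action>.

mode=M_FOLLOW action=arm_extend

current mode = M_DROP; filter table to that mode:
  (M_DROP, SIG_LOST) → (M_HALT, arm_extend)
  (M_DROP, SIG_FAR) → (M_FOLLOW, arm_extend)  ← event matches
  (M_DROP, SIG_FULL) → (M_DROP, arm_extend)
  (M_DROP, SIG_NEAR) → (M_FOLLOW, lamp_flash)
event = SIG_FAR selects (M_FOLLOW, arm_extend)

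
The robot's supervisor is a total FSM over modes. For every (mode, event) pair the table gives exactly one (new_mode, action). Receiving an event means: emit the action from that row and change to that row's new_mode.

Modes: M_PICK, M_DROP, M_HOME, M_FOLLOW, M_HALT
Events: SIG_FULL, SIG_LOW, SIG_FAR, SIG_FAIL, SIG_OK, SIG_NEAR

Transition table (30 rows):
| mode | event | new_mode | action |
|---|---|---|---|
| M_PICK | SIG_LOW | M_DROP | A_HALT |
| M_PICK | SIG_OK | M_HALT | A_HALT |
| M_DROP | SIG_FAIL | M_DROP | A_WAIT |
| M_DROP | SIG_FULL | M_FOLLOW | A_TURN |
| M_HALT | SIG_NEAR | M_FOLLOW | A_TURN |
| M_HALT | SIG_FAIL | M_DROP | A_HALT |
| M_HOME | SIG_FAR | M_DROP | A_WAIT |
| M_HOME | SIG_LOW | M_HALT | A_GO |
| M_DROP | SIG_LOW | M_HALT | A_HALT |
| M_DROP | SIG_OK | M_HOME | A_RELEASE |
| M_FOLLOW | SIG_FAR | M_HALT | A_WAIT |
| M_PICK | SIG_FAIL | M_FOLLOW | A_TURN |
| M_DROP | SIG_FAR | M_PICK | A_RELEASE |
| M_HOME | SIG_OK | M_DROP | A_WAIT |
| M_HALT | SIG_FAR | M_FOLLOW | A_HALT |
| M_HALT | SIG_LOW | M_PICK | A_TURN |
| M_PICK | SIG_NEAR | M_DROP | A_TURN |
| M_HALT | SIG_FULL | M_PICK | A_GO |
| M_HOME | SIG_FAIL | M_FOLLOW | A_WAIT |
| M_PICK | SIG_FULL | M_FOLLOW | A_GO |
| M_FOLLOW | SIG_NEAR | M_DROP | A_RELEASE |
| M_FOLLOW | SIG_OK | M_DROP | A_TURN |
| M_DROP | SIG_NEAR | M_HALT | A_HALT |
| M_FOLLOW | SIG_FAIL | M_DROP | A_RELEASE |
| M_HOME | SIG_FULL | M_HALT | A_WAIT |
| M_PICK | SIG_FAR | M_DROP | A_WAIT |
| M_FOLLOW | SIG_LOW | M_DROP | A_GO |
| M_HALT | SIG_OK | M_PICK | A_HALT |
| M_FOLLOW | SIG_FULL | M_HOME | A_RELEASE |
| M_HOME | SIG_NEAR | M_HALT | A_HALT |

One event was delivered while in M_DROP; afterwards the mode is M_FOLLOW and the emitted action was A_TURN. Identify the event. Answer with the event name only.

try SIG_FULL: (M_DROP, SIG_FULL) → (M_FOLLOW, A_TURN)  ← matches
try SIG_LOW: (M_DROP, SIG_LOW) → (M_HALT, A_HALT)
try SIG_FAR: (M_DROP, SIG_FAR) → (M_PICK, A_RELEASE)
try SIG_FAIL: (M_DROP, SIG_FAIL) → (M_DROP, A_WAIT)
try SIG_OK: (M_DROP, SIG_OK) → (M_HOME, A_RELEASE)
try SIG_NEAR: (M_DROP, SIG_NEAR) → (M_HALT, A_HALT)

SIG_FULL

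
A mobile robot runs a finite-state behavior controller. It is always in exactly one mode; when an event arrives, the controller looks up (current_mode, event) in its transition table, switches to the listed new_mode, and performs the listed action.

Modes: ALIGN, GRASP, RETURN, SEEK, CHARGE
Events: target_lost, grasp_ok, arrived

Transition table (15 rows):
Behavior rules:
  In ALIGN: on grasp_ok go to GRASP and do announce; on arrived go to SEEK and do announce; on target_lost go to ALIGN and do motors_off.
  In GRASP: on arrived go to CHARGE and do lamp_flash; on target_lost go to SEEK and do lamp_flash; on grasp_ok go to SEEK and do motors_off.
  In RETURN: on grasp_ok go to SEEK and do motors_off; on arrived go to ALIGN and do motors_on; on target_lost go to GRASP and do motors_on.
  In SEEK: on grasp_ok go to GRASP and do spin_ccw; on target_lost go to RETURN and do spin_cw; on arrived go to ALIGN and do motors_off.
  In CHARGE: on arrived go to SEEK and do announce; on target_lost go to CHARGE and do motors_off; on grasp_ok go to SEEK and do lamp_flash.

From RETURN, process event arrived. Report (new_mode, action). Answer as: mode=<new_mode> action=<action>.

mode=ALIGN action=motors_on

current mode = RETURN; filter table to that mode:
  (RETURN, grasp_ok) → (SEEK, motors_off)
  (RETURN, arrived) → (ALIGN, motors_on)  ← event matches
  (RETURN, target_lost) → (GRASP, motors_on)
event = arrived selects (ALIGN, motors_on)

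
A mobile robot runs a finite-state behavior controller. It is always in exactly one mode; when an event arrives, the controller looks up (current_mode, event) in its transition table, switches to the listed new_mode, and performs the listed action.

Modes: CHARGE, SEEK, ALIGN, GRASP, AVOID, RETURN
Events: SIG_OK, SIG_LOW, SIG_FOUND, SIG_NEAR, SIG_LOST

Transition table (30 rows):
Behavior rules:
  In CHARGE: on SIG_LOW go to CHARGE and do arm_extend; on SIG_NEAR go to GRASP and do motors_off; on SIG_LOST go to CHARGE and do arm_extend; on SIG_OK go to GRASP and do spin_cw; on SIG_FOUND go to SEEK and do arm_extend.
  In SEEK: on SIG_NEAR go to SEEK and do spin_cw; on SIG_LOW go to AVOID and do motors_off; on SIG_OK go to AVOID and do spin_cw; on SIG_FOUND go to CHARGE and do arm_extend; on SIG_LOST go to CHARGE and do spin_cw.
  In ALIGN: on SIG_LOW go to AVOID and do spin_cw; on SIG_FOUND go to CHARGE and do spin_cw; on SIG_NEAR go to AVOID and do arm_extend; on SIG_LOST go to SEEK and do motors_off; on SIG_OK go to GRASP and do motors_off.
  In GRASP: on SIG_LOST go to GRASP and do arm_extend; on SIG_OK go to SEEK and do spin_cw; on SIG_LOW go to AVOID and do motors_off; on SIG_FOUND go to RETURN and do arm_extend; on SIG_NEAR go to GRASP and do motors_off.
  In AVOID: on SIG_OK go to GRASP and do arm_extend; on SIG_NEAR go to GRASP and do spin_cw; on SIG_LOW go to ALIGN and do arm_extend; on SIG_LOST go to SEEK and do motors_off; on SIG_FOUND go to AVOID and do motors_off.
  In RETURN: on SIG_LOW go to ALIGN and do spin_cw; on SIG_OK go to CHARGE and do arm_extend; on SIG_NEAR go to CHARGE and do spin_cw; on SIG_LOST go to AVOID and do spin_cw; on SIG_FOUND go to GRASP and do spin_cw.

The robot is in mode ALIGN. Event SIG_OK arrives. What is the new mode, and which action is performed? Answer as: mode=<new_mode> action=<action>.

mode=GRASP action=motors_off

current mode = ALIGN; filter table to that mode:
  (ALIGN, SIG_LOW) → (AVOID, spin_cw)
  (ALIGN, SIG_FOUND) → (CHARGE, spin_cw)
  (ALIGN, SIG_NEAR) → (AVOID, arm_extend)
  (ALIGN, SIG_LOST) → (SEEK, motors_off)
  (ALIGN, SIG_OK) → (GRASP, motors_off)  ← event matches
event = SIG_OK selects (GRASP, motors_off)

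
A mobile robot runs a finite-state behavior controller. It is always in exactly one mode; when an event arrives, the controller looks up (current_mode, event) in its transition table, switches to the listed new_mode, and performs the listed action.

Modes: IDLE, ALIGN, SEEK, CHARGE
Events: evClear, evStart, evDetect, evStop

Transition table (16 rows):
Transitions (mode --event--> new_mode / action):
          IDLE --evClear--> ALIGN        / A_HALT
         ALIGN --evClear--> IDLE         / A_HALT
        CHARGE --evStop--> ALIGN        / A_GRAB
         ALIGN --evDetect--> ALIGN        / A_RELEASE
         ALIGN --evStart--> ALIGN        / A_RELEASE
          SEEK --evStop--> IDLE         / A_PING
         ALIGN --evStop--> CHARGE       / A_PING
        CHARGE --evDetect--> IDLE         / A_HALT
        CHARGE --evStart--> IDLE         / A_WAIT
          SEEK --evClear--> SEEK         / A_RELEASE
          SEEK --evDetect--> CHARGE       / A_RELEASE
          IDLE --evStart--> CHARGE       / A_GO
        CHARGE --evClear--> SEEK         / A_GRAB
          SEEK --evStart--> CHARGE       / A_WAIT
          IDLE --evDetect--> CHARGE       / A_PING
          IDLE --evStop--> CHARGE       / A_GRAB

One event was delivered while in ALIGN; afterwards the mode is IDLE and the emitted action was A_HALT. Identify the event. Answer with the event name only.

try evClear: (ALIGN, evClear) → (IDLE, A_HALT)  ← matches
try evStart: (ALIGN, evStart) → (ALIGN, A_RELEASE)
try evDetect: (ALIGN, evDetect) → (ALIGN, A_RELEASE)
try evStop: (ALIGN, evStop) → (CHARGE, A_PING)

evClear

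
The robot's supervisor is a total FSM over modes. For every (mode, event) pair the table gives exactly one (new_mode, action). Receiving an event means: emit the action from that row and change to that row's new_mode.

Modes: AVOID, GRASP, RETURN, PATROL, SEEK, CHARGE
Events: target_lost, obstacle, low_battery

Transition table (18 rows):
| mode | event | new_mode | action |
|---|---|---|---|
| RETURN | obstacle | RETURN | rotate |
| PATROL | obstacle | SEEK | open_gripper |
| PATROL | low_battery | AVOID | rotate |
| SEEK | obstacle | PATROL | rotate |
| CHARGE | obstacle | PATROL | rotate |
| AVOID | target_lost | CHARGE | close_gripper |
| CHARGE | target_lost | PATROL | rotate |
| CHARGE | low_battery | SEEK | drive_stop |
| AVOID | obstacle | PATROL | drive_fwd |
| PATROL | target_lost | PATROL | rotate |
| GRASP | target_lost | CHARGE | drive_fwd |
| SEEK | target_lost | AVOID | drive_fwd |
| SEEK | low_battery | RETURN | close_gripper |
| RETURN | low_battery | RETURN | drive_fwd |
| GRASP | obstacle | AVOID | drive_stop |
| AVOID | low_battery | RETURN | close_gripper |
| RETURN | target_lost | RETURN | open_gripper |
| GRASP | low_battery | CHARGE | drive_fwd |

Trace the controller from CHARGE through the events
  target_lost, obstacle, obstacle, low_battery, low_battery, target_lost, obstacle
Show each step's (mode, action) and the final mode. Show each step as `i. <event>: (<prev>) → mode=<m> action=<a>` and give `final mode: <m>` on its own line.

1. target_lost: (CHARGE) → mode=PATROL action=rotate
2. obstacle: (PATROL) → mode=SEEK action=open_gripper
3. obstacle: (SEEK) → mode=PATROL action=rotate
4. low_battery: (PATROL) → mode=AVOID action=rotate
5. low_battery: (AVOID) → mode=RETURN action=close_gripper
6. target_lost: (RETURN) → mode=RETURN action=open_gripper
7. obstacle: (RETURN) → mode=RETURN action=rotate

final mode: RETURN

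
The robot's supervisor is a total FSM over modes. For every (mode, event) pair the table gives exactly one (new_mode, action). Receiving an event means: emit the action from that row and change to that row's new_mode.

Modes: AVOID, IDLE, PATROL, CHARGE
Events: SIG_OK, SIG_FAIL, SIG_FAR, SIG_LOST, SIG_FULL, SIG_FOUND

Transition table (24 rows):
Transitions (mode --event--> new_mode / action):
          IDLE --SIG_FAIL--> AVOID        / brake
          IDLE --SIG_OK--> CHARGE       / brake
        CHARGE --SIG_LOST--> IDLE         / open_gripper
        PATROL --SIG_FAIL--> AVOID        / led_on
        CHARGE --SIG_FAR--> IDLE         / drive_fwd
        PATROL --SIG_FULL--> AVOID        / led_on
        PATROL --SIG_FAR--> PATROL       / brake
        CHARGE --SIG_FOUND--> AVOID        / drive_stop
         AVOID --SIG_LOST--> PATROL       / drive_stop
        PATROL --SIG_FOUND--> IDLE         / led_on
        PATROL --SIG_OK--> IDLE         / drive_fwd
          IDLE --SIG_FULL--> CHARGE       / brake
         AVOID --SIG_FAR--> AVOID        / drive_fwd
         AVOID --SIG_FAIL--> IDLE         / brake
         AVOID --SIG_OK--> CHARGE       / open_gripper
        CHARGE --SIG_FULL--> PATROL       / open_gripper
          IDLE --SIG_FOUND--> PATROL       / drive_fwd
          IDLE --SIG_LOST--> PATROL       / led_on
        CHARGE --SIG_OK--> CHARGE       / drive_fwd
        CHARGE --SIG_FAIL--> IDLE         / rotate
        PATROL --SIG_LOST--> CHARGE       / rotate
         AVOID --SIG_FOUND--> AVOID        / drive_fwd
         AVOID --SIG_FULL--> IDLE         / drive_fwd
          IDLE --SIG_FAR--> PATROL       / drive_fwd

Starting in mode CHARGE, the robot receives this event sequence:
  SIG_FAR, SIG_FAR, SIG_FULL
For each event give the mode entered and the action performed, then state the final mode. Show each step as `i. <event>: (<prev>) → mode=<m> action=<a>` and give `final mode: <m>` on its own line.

1. SIG_FAR: (CHARGE) → mode=IDLE action=drive_fwd
2. SIG_FAR: (IDLE) → mode=PATROL action=drive_fwd
3. SIG_FULL: (PATROL) → mode=AVOID action=led_on

final mode: AVOID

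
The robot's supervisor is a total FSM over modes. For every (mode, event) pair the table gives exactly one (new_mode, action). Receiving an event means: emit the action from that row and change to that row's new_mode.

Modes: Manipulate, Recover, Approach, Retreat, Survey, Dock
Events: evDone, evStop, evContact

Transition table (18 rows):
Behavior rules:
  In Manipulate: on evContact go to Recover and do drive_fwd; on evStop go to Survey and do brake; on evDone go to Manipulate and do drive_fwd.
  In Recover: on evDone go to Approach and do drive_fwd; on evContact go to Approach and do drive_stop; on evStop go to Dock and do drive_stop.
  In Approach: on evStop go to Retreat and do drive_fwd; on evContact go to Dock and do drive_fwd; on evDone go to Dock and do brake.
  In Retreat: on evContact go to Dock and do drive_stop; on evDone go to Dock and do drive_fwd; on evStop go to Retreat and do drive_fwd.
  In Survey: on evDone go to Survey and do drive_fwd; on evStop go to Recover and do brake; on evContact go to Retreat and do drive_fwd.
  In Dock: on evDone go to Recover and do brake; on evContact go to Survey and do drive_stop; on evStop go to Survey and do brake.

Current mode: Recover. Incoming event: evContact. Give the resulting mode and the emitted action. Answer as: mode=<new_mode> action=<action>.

current mode = Recover; filter table to that mode:
  (Recover, evDone) → (Approach, drive_fwd)
  (Recover, evContact) → (Approach, drive_stop)  ← event matches
  (Recover, evStop) → (Dock, drive_stop)
event = evContact selects (Approach, drive_stop)

mode=Approach action=drive_stop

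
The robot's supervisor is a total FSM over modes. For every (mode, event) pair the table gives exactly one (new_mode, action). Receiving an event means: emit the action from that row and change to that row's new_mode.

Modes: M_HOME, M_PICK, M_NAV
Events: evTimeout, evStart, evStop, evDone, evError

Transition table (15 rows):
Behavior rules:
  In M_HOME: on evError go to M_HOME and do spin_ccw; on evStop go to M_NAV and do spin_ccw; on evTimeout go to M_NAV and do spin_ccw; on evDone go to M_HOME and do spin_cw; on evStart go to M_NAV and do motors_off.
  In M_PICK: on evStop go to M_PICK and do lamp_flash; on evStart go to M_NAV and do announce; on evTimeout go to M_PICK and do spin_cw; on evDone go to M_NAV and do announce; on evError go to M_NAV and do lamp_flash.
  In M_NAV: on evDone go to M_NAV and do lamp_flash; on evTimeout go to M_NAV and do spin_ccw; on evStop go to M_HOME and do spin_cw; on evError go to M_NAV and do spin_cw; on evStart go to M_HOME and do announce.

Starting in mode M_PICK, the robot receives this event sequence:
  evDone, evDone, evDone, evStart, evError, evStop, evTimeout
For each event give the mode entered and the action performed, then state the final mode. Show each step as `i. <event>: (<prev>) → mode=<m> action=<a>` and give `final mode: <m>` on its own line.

final mode: M_NAV

1. evDone: (M_PICK) → mode=M_NAV action=announce
2. evDone: (M_NAV) → mode=M_NAV action=lamp_flash
3. evDone: (M_NAV) → mode=M_NAV action=lamp_flash
4. evStart: (M_NAV) → mode=M_HOME action=announce
5. evError: (M_HOME) → mode=M_HOME action=spin_ccw
6. evStop: (M_HOME) → mode=M_NAV action=spin_ccw
7. evTimeout: (M_NAV) → mode=M_NAV action=spin_ccw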